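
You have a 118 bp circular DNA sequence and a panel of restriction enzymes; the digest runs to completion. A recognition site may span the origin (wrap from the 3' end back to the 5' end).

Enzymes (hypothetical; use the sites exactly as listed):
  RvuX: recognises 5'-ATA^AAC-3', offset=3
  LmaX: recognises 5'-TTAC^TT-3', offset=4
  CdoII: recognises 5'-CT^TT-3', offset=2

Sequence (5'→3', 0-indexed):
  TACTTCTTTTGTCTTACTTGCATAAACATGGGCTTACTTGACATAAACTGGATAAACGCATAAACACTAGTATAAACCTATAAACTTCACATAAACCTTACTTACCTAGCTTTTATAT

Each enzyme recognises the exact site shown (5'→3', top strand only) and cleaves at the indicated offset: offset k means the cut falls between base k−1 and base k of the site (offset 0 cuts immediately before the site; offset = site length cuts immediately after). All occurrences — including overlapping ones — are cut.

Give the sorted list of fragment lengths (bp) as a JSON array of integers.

[4,7,8,8,8,8,9,10,10,10,11,12,13]

Site scan:
  RvuX ATAAAC/3: at [21, 42, 51, 59, 71, 79, 90] ⇒ [24, 45, 54, 62, 74, 82, 93]
  LmaX TTACTT/4: at [13, 33, 97, 117] ⇒ [3, 17, 37, 101]
  CdoII CTTT/2: at [5, 109] ⇒ [7, 111]

Pooled cuts: [3, 7, 17, 24, 37, 45, 54, 62, 74, 82, 93, 101, 111]

Fragments:
  3→7: 4 bp
  7→17: 10 bp
  17→24: 7 bp
  24→37: 13 bp
  37→45: 8 bp
  45→54: 9 bp
  54→62: 8 bp
  62→74: 12 bp
  74→82: 8 bp
  82→93: 11 bp
  93→101: 8 bp
  101→111: 10 bp
  111→3 (wrap): 118-111+3 = 10 bp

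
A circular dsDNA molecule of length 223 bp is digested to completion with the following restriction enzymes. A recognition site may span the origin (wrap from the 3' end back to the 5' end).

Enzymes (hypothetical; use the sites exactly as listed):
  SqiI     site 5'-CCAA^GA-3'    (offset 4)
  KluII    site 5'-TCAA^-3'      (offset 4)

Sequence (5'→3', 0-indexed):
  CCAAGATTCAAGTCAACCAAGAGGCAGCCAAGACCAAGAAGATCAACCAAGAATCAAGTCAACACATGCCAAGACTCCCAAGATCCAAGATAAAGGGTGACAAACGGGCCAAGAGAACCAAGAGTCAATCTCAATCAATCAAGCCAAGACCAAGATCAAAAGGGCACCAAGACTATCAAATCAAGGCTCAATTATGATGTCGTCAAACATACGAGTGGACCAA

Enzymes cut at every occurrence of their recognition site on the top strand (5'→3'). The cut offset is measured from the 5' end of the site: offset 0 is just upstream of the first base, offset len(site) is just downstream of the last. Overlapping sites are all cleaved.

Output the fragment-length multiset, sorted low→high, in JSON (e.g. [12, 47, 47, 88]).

[4,4,4,4,5,5,5,5,6,6,6,6,7,7,7,7,7,9,9,9,9,10,11,11,15,21,24]

Site scan:
  SqiI (CCAAGA, off=4): starts [0, 16, 27, 33, 46, 68, 77, 84, 108, 117, 143, 149, 166] → cuts [4, 20, 31, 37, 50, 72, 81, 88, 112, 121, 147, 153, 170]
  KluII (TCAA, off=4): starts [7, 12, 42, 53, 58, 124, 130, 134, 138, 155, 175, 180, 187, 202] → cuts [11, 16, 46, 57, 62, 128, 134, 138, 142, 159, 179, 184, 191, 206]

Pooled cuts: [4, 11, 16, 20, 31, 37, 46, 50, 57, 62, 72, 81, 88, 112, 121, 128, 134, 138, 142, 147, 153, 159, 170, 179, 184, 191, 206]

Fragment lengths:
  4→11: 7 bp
  11→16: 5 bp
  16→20: 4 bp
  20→31: 11 bp
  31→37: 6 bp
  37→46: 9 bp
  46→50: 4 bp
  50→57: 7 bp
  57→62: 5 bp
  62→72: 10 bp
  72→81: 9 bp
  81→88: 7 bp
  88→112: 24 bp
  112→121: 9 bp
  121→128: 7 bp
  128→134: 6 bp
  134→138: 4 bp
  138→142: 4 bp
  142→147: 5 bp
  147→153: 6 bp
  153→159: 6 bp
  159→170: 11 bp
  170→179: 9 bp
  179→184: 5 bp
  184→191: 7 bp
  191→206: 15 bp
  206→4 (wrap): 223-206+4 = 21 bp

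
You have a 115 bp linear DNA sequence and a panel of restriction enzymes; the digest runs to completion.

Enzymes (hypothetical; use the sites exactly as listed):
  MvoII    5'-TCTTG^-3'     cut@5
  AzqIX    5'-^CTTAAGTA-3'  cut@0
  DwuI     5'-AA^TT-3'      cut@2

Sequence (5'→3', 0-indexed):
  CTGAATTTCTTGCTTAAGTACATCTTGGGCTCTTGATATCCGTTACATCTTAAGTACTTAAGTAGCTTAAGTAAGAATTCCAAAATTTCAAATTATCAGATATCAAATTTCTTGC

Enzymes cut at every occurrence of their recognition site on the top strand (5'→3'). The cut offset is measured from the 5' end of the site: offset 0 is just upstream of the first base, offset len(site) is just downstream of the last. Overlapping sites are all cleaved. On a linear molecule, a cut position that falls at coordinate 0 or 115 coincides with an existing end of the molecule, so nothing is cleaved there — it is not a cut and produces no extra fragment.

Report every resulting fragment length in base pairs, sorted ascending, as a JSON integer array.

Per-enzyme occurrences:
  MvoII (TCTTG, off=5): starts [7, 22, 30, 109] → cuts [12, 27, 35, 114]
  AzqIX (CTTAAGTA, off=0): starts [12, 48, 56, 65] → cuts [12, 48, 56, 65]
  DwuI (AATT, off=2): starts [3, 75, 83, 90, 105] → cuts [5, 77, 85, 92, 107]

Pooled cuts: [5, 12, 27, 35, 48, 56, 65, 77, 85, 92, 107, 114]

Fragments:
  [0,5): 5 bp
  [5,12): 7 bp
  [12,27): 15 bp
  [27,35): 8 bp
  [35,48): 13 bp
  [48,56): 8 bp
  [56,65): 9 bp
  [65,77): 12 bp
  [77,85): 8 bp
  [85,92): 7 bp
  [92,107): 15 bp
  [107,114): 7 bp
  [114,115): 1 bp

[1,5,7,7,7,8,8,8,9,12,13,15,15]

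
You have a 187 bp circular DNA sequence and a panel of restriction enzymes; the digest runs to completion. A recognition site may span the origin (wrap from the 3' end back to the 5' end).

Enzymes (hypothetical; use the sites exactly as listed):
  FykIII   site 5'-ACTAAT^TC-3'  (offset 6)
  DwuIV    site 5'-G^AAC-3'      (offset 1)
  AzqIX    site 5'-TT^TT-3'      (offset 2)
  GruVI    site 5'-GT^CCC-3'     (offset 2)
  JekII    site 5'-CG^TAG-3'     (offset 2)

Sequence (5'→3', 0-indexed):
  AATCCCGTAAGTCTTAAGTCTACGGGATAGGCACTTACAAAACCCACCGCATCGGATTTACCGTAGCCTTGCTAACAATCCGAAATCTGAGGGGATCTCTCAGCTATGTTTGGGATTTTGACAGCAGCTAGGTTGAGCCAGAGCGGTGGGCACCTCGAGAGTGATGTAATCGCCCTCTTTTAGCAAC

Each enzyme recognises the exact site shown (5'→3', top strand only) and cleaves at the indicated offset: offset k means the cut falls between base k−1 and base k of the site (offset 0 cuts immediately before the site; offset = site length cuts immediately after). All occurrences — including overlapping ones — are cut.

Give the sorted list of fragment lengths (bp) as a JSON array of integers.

Scan for sites:
  FykIII (ACTAATTC, off=6): no sites
  DwuIV (GAAC, off=1): no sites
  AzqIX TTTT/2: at [115, 177] ⇒ [117, 179]
  GruVI (GTCCC, off=2): no sites
  JekII CGTAG/2: at [61] ⇒ [63]

Pooled cuts: [63, 117, 179]

Fragments:
  63→117: 54 bp
  117→179: 62 bp
  179→63 (wrap): 187-179+63 = 71 bp

[54,62,71]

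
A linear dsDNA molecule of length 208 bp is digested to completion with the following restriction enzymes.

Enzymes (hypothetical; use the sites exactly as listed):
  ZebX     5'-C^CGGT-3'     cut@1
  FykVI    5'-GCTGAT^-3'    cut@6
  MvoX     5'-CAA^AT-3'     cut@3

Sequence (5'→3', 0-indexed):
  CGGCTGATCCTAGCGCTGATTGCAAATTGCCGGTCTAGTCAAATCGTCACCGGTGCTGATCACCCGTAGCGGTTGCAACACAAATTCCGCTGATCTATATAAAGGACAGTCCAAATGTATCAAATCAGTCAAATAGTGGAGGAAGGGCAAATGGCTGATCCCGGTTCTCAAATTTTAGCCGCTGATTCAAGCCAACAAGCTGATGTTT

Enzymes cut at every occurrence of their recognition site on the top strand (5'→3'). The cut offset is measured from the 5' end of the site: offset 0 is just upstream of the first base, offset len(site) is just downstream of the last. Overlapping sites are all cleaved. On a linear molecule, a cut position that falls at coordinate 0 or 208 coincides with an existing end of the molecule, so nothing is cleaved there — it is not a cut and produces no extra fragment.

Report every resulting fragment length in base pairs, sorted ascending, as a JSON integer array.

[2,4,5,5,8,8,9,9,9,10,10,11,12,12,15,18,18,20,23]

Site scan:
  ZebX (CCGGT, off=1): starts [29, 49, 160] → cuts [30, 50, 161]
  FykVI (GCTGAT, off=6): starts [2, 14, 54, 88, 153, 180, 198] → cuts [8, 20, 60, 94, 159, 186, 204]
  MvoX (CAAAT, off=3): starts [22, 39, 80, 111, 120, 129, 147, 168] → cuts [25, 42, 83, 114, 123, 132, 150, 171]

All cut coordinates (distinct, sorted): [8, 20, 25, 30, 42, 50, 60, 83, 94, 114, 123, 132, 150, 159, 161, 171, 186, 204]

Fragment lengths:
  [0,8): 8 bp
  [8,20): 12 bp
  [20,25): 5 bp
  [25,30): 5 bp
  [30,42): 12 bp
  [42,50): 8 bp
  [50,60): 10 bp
  [60,83): 23 bp
  [83,94): 11 bp
  [94,114): 20 bp
  [114,123): 9 bp
  [123,132): 9 bp
  [132,150): 18 bp
  [150,159): 9 bp
  [159,161): 2 bp
  [161,171): 10 bp
  [171,186): 15 bp
  [186,204): 18 bp
  [204,208): 4 bp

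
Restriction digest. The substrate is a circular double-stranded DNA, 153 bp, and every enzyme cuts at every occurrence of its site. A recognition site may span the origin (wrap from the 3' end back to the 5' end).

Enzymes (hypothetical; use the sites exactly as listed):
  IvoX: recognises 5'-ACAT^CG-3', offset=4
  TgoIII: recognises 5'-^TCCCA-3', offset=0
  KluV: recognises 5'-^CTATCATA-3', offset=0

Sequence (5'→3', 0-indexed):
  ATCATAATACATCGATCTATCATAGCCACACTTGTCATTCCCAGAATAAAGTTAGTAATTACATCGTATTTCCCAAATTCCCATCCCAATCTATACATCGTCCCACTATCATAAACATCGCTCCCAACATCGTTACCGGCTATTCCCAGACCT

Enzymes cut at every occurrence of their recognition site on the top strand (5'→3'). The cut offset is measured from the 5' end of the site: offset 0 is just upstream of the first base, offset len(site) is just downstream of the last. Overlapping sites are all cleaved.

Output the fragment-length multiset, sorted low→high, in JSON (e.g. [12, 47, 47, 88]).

[2,3,4,5,5,6,8,8,9,13,13,14,15,22,26]

Per-enzyme occurrences:
  IvoX (ACATCG, off=4): starts [8, 60, 94, 114, 126] → cuts [12, 64, 98, 118, 130]
  TgoIII (TCCCA, off=0): starts [38, 70, 78, 83, 100, 121, 143] → cuts [38, 70, 78, 83, 100, 121, 143]
  KluV (CTATCATA, off=0): starts [16, 105, 151] → cuts [16, 105, 151]

All cut coordinates (distinct, sorted): [12, 16, 38, 64, 70, 78, 83, 98, 100, 105, 118, 121, 130, 143, 151]

Fragments:
  12→16: 4 bp
  16→38: 22 bp
  38→64: 26 bp
  64→70: 6 bp
  70→78: 8 bp
  78→83: 5 bp
  83→98: 15 bp
  98→100: 2 bp
  100→105: 5 bp
  105→118: 13 bp
  118→121: 3 bp
  121→130: 9 bp
  130→143: 13 bp
  143→151: 8 bp
  151→12 (wrap): 153-151+12 = 14 bp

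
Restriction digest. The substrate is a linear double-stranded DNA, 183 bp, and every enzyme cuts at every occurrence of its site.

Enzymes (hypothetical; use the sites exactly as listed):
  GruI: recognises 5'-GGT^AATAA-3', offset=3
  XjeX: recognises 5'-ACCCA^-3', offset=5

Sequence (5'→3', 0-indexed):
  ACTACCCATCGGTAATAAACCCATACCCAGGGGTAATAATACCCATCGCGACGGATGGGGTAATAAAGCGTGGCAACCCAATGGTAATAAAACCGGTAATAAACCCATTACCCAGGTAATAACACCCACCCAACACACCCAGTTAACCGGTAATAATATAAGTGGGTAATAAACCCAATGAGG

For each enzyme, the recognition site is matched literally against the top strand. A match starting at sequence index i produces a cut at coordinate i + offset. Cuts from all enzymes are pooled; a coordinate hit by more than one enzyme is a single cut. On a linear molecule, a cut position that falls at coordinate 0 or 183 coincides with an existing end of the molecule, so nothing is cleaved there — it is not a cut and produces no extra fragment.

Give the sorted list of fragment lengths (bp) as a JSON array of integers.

Per-enzyme occurrences:
  GruI GGTAATAA/3: at [10, 31, 58, 82, 94, 114, 148, 164] ⇒ [13, 34, 61, 85, 97, 117, 151, 167]
  XjeX ACCCA/5: at [3, 18, 24, 40, 75, 102, 109, 123, 127, 136, 172] ⇒ [8, 23, 29, 45, 80, 107, 114, 128, 132, 141, 177]

Pooled cuts: [8, 13, 23, 29, 34, 45, 61, 80, 85, 97, 107, 114, 117, 128, 132, 141, 151, 167, 177]

Fragment lengths:
  [0,8): 8 bp
  [8,13): 5 bp
  [13,23): 10 bp
  [23,29): 6 bp
  [29,34): 5 bp
  [34,45): 11 bp
  [45,61): 16 bp
  [61,80): 19 bp
  [80,85): 5 bp
  [85,97): 12 bp
  [97,107): 10 bp
  [107,114): 7 bp
  [114,117): 3 bp
  [117,128): 11 bp
  [128,132): 4 bp
  [132,141): 9 bp
  [141,151): 10 bp
  [151,167): 16 bp
  [167,177): 10 bp
  [177,183): 6 bp

[3,4,5,5,5,6,6,7,8,9,10,10,10,10,11,11,12,16,16,19]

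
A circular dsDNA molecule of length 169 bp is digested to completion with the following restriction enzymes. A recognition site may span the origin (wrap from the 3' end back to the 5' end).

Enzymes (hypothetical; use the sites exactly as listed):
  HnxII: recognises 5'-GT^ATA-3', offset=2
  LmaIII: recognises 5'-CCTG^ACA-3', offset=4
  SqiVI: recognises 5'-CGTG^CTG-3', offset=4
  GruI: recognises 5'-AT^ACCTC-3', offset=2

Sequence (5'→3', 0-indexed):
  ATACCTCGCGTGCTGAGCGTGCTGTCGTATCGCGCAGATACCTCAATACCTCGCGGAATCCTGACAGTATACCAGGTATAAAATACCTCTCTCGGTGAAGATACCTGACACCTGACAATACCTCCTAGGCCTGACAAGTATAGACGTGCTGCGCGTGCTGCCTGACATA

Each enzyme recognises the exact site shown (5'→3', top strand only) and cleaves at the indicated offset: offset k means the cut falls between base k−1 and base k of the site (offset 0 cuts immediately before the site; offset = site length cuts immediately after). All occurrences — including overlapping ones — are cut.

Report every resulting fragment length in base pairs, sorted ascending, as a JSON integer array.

Per-enzyme occurrences:
  HnxII (GTATA, off=2): starts [66, 75, 137] → cuts [68, 77, 139]
  LmaIII (CCTGACA, off=4): starts [59, 103, 110, 129, 160] → cuts [63, 107, 114, 133, 164]
  SqiVI (CGTGCTG, off=4): starts [8, 17, 144, 153] → cuts [12, 21, 148, 157]
  GruI (ATACCTC, off=2): starts [0, 37, 45, 82, 117] → cuts [2, 39, 47, 84, 119]

Pooled cuts: [2, 12, 21, 39, 47, 63, 68, 77, 84, 107, 114, 119, 133, 139, 148, 157, 164]

Fragment lengths:
  2→12: 10 bp
  12→21: 9 bp
  21→39: 18 bp
  39→47: 8 bp
  47→63: 16 bp
  63→68: 5 bp
  68→77: 9 bp
  77→84: 7 bp
  84→107: 23 bp
  107→114: 7 bp
  114→119: 5 bp
  119→133: 14 bp
  133→139: 6 bp
  139→148: 9 bp
  148→157: 9 bp
  157→164: 7 bp
  164→2 (wrap): 169-164+2 = 7 bp

[5,5,6,7,7,7,7,8,9,9,9,9,10,14,16,18,23]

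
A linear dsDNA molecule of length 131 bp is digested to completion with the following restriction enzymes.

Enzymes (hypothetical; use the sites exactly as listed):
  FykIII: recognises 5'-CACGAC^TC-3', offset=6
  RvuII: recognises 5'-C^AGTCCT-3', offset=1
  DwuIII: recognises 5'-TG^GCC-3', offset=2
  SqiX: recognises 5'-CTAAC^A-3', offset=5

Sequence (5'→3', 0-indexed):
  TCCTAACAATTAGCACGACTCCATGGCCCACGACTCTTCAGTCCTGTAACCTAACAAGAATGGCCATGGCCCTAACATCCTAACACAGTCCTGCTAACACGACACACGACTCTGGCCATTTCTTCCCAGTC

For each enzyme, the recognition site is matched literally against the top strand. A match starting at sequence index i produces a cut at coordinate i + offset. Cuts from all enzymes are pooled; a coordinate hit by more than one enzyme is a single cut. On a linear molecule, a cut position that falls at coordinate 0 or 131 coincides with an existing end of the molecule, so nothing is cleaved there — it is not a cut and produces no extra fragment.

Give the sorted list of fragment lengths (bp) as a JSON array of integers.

[2,4,5,6,6,7,7,8,8,9,12,12,12,16,17]

Per-enzyme occurrences:
  FykIII CACGACTC/6: at [13, 28, 104] ⇒ [19, 34, 110]
  RvuII CAGTCCT/1: at [38, 85] ⇒ [39, 86]
  DwuIII TGGCC/2: at [23, 60, 66, 112] ⇒ [25, 62, 68, 114]
  SqiX CTAACA/5: at [2, 50, 71, 79, 93] ⇒ [7, 55, 76, 84, 98]

All cut coordinates (distinct, sorted): [7, 19, 25, 34, 39, 55, 62, 68, 76, 84, 86, 98, 110, 114]

Fragments:
  [0,7): 7 bp
  [7,19): 12 bp
  [19,25): 6 bp
  [25,34): 9 bp
  [34,39): 5 bp
  [39,55): 16 bp
  [55,62): 7 bp
  [62,68): 6 bp
  [68,76): 8 bp
  [76,84): 8 bp
  [84,86): 2 bp
  [86,98): 12 bp
  [98,110): 12 bp
  [110,114): 4 bp
  [114,131): 17 bp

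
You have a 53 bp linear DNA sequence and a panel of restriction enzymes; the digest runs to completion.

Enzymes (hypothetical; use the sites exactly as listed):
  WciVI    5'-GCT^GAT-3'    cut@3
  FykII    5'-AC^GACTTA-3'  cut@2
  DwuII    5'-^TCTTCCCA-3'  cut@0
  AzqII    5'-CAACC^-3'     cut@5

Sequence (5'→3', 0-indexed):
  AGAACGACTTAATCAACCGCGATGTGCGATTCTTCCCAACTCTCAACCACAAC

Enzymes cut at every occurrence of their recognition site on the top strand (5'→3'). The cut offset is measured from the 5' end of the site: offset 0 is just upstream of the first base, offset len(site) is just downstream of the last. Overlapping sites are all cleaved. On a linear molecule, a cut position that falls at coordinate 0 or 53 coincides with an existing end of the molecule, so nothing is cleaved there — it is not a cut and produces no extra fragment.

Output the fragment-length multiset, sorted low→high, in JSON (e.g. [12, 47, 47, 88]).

Per-enzyme occurrences:
  WciVI (GCTGAT, off=3): no sites
  FykII (ACGACTTA, off=2): starts [3] → cuts [5]
  DwuII (TCTTCCCA, off=0): starts [30] → cuts [30]
  AzqII (CAACC, off=5): starts [13, 43] → cuts [18, 48]

All cut coordinates (distinct, sorted): [5, 18, 30, 48]

Fragment lengths:
  [0,5): 5 bp
  [5,18): 13 bp
  [18,30): 12 bp
  [30,48): 18 bp
  [48,53): 5 bp

[5,5,12,13,18]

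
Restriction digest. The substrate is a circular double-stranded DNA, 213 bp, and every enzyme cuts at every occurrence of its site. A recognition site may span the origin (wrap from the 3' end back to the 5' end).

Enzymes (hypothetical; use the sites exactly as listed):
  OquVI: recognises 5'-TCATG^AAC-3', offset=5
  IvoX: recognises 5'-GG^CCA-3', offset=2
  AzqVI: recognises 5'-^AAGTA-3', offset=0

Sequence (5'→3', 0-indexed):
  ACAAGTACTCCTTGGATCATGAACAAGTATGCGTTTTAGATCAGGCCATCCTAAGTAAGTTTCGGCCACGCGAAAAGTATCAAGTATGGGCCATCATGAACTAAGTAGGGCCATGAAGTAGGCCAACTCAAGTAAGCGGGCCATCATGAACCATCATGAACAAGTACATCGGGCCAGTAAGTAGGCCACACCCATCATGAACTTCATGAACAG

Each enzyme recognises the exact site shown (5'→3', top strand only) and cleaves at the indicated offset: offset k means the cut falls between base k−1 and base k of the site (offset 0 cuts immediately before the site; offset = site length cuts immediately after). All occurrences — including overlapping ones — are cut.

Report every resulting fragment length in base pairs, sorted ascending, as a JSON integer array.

Per-enzyme occurrences:
  OquVI TCATGAAC/5: at [16, 93, 143, 153, 194, 203] ⇒ [21, 98, 148, 158, 199, 208]
  IvoX GGCCA/2: at [43, 63, 88, 108, 120, 138, 171, 183] ⇒ [45, 65, 90, 110, 122, 140, 173, 185]
  AzqVI AAGTA/0: at [2, 24, 52, 74, 81, 102, 115, 129, 161, 178] ⇒ [2, 24, 52, 74, 81, 102, 115, 129, 161, 178]

All cut coordinates (distinct, sorted): [2, 21, 24, 45, 52, 65, 74, 81, 90, 98, 102, 110, 115, 122, 129, 140, 148, 158, 161, 173, 178, 185, 199, 208]

Fragments:
  2→21: 19 bp
  21→24: 3 bp
  24→45: 21 bp
  45→52: 7 bp
  52→65: 13 bp
  65→74: 9 bp
  74→81: 7 bp
  81→90: 9 bp
  90→98: 8 bp
  98→102: 4 bp
  102→110: 8 bp
  110→115: 5 bp
  115→122: 7 bp
  122→129: 7 bp
  129→140: 11 bp
  140→148: 8 bp
  148→158: 10 bp
  158→161: 3 bp
  161→173: 12 bp
  173→178: 5 bp
  178→185: 7 bp
  185→199: 14 bp
  199→208: 9 bp
  208→2 (wrap): 213-208+2 = 7 bp

[3,3,4,5,5,7,7,7,7,7,7,8,8,8,9,9,9,10,11,12,13,14,19,21]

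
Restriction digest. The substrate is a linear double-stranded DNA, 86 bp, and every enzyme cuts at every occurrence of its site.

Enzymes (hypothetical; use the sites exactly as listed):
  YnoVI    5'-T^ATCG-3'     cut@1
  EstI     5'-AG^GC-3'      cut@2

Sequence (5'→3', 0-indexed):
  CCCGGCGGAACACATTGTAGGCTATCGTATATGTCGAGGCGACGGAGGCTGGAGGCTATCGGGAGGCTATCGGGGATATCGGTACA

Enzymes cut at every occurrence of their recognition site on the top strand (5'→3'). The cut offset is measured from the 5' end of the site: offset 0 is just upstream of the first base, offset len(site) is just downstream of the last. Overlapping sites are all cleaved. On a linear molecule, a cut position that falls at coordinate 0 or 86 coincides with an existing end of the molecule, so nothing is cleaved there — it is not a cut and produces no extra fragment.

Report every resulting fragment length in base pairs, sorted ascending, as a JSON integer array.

[3,3,3,7,8,9,9,9,15,20]

Per-enzyme occurrences:
  YnoVI TATCG/1: at [22, 56, 67, 76] ⇒ [23, 57, 68, 77]
  EstI AGGC/2: at [18, 36, 45, 52, 63] ⇒ [20, 38, 47, 54, 65]

All cut coordinates (distinct, sorted): [20, 23, 38, 47, 54, 57, 65, 68, 77]

Fragment lengths:
  [0,20): 20 bp
  [20,23): 3 bp
  [23,38): 15 bp
  [38,47): 9 bp
  [47,54): 7 bp
  [54,57): 3 bp
  [57,65): 8 bp
  [65,68): 3 bp
  [68,77): 9 bp
  [77,86): 9 bp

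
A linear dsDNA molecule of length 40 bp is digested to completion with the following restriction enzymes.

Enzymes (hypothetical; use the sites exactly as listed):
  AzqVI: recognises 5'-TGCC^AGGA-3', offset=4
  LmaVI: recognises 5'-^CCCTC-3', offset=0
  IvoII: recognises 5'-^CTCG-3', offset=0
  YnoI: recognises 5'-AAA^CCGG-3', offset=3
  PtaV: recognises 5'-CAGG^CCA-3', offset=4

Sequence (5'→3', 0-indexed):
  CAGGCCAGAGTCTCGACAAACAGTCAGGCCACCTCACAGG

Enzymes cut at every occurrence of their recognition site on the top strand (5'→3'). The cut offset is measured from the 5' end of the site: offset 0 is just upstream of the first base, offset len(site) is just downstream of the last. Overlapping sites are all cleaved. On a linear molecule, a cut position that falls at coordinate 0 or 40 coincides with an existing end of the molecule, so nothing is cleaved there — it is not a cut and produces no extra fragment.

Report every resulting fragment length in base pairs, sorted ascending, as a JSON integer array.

Scan for sites:
  AzqVI (TGCCAGGA, off=4): no sites
  LmaVI (CCCTC, off=0): no sites
  IvoII CTCG/0: at [11] ⇒ [11]
  YnoI (AAACCGG, off=3): no sites
  PtaV CAGGCCA/4: at [0, 24] ⇒ [4, 28]

Pooled cuts: [4, 11, 28]

Fragments:
  [0,4): 4 bp
  [4,11): 7 bp
  [11,28): 17 bp
  [28,40): 12 bp

[4,7,12,17]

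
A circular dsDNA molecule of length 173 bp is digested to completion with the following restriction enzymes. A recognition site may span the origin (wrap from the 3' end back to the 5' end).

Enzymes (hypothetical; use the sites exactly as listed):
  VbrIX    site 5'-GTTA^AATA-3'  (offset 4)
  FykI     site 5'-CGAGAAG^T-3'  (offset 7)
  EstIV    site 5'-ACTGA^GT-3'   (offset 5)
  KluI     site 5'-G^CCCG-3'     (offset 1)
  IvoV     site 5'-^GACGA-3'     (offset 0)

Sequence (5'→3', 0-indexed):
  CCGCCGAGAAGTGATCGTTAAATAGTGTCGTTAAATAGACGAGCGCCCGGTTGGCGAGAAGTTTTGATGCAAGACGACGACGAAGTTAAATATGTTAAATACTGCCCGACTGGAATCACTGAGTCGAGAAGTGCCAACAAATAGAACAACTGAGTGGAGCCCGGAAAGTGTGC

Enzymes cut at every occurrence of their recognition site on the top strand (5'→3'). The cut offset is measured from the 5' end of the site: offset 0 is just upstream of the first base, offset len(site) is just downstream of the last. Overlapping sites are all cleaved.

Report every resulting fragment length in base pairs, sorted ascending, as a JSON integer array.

Scan for sites:
  VbrIX GTTAAATA/4: at [16, 29, 84, 93] ⇒ [20, 33, 88, 97]
  FykI CGAGAAGT/7: at [4, 54, 124] ⇒ [11, 61, 131]
  EstIV ACTGAGT/5: at [117, 148] ⇒ [122, 153]
  KluI GCCCG/1: at [44, 103, 158, 171] ⇒ [45, 104, 159, 172]
  IvoV GACGA/0: at [37, 72, 75, 78] ⇒ [37, 72, 75, 78]

Pooled cuts: [11, 20, 33, 37, 45, 61, 72, 75, 78, 88, 97, 104, 122, 131, 153, 159, 172]

Fragments:
  11→20: 9 bp
  20→33: 13 bp
  33→37: 4 bp
  37→45: 8 bp
  45→61: 16 bp
  61→72: 11 bp
  72→75: 3 bp
  75→78: 3 bp
  78→88: 10 bp
  88→97: 9 bp
  97→104: 7 bp
  104→122: 18 bp
  122→131: 9 bp
  131→153: 22 bp
  153→159: 6 bp
  159→172: 13 bp
  172→11 (wrap): 173-172+11 = 12 bp

[3,3,4,6,7,8,9,9,9,10,11,12,13,13,16,18,22]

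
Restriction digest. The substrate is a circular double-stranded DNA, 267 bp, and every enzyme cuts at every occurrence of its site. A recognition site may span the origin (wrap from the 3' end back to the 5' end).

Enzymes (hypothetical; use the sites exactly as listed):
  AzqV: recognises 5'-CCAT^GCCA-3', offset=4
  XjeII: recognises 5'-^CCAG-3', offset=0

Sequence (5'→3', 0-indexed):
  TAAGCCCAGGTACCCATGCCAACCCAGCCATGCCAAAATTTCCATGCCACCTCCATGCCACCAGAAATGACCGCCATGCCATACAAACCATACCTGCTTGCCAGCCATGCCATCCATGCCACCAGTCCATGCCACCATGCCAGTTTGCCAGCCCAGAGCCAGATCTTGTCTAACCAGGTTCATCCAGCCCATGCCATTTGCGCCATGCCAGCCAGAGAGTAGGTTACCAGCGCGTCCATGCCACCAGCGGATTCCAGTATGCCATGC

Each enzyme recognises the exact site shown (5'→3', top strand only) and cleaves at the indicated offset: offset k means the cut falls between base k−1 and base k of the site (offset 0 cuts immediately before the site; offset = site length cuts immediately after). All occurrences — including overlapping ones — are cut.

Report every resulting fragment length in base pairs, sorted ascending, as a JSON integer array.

Per-enzyme occurrences:
  AzqV (CCATGCCA, off=4): starts [13, 27, 41, 52, 73, 104, 113, 126, 134, 188, 202, 235] → cuts [17, 31, 45, 56, 77, 108, 117, 130, 138, 192, 206, 239]
  XjeII (CCAG, off=0): starts [5, 23, 60, 100, 121, 139, 147, 152, 158, 173, 183, 207, 211, 226, 243, 253] → cuts [5, 23, 60, 100, 121, 139, 147, 152, 158, 173, 183, 207, 211, 226, 243, 253]

Pooled cuts: [5, 17, 23, 31, 45, 56, 60, 77, 100, 108, 117, 121, 130, 138, 139, 147, 152, 158, 173, 183, 192, 206, 207, 211, 226, 239, 243, 253]

Fragment lengths:
  5→17: 12 bp
  17→23: 6 bp
  23→31: 8 bp
  31→45: 14 bp
  45→56: 11 bp
  56→60: 4 bp
  60→77: 17 bp
  77→100: 23 bp
  100→108: 8 bp
  108→117: 9 bp
  117→121: 4 bp
  121→130: 9 bp
  130→138: 8 bp
  138→139: 1 bp
  139→147: 8 bp
  147→152: 5 bp
  152→158: 6 bp
  158→173: 15 bp
  173→183: 10 bp
  183→192: 9 bp
  192→206: 14 bp
  206→207: 1 bp
  207→211: 4 bp
  211→226: 15 bp
  226→239: 13 bp
  239→243: 4 bp
  243→253: 10 bp
  253→5 (wrap): 267-253+5 = 19 bp

[1,1,4,4,4,4,5,6,6,8,8,8,8,9,9,9,10,10,11,12,13,14,14,15,15,17,19,23]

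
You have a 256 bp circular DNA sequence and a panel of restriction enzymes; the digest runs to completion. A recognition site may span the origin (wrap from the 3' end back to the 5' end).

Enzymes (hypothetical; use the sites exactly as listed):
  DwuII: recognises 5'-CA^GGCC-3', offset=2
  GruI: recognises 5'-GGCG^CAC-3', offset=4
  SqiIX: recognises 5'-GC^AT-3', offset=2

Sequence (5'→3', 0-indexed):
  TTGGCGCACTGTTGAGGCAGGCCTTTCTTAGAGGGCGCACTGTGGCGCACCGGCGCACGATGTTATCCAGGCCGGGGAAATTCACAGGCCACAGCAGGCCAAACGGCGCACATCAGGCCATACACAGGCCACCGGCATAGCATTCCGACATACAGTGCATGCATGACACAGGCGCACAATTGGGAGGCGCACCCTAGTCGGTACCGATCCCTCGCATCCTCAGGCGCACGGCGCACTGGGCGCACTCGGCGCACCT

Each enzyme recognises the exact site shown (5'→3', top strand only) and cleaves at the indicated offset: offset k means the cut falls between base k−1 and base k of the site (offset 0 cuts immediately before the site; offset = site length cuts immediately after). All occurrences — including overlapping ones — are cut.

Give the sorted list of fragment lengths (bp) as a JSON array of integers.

[4,5,7,7,8,9,9,10,10,10,11,11,11,12,12,13,14,15,17,17,18,26]

Site scan:
  DwuII CAGGCC/2: at [17, 67, 84, 94, 113, 124] ⇒ [19, 69, 86, 96, 115, 126]
  GruI GGCGCAC/4: at [2, 33, 43, 51, 104, 170, 185, 222, 229, 238, 247] ⇒ [6, 37, 47, 55, 108, 174, 189, 226, 233, 242, 251]
  SqiIX GCAT/2: at [134, 139, 156, 160, 213] ⇒ [136, 141, 158, 162, 215]

All cut coordinates (distinct, sorted): [6, 19, 37, 47, 55, 69, 86, 96, 108, 115, 126, 136, 141, 158, 162, 174, 189, 215, 226, 233, 242, 251]

Fragment lengths:
  6→19: 13 bp
  19→37: 18 bp
  37→47: 10 bp
  47→55: 8 bp
  55→69: 14 bp
  69→86: 17 bp
  86→96: 10 bp
  96→108: 12 bp
  108→115: 7 bp
  115→126: 11 bp
  126→136: 10 bp
  136→141: 5 bp
  141→158: 17 bp
  158→162: 4 bp
  162→174: 12 bp
  174→189: 15 bp
  189→215: 26 bp
  215→226: 11 bp
  226→233: 7 bp
  233→242: 9 bp
  242→251: 9 bp
  251→6 (wrap): 256-251+6 = 11 bp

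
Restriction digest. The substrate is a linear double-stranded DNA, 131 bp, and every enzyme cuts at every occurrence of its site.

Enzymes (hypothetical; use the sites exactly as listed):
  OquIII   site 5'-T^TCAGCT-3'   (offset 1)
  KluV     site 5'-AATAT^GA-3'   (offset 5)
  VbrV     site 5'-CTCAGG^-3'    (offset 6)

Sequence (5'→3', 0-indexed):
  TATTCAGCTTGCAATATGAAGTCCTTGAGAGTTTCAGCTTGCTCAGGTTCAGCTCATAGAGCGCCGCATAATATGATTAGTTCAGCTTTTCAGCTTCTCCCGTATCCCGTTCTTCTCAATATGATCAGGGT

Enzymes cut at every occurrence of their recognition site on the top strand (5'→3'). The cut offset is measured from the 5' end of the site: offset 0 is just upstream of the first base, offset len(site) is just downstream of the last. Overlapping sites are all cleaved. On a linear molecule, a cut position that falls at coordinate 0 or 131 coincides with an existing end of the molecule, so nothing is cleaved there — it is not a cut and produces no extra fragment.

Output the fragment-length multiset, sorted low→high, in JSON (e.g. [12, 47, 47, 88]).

Scan for sites:
  OquIII TTCAGCT/1: at [2, 32, 47, 80, 88] ⇒ [3, 33, 48, 81, 89]
  KluV AATATGA/5: at [12, 69, 117] ⇒ [17, 74, 122]
  VbrV CTCAGG/6: at [41] ⇒ [47]

Pooled cuts: [3, 17, 33, 47, 48, 74, 81, 89, 122]

Fragments:
  [0,3): 3 bp
  [3,17): 14 bp
  [17,33): 16 bp
  [33,47): 14 bp
  [47,48): 1 bp
  [48,74): 26 bp
  [74,81): 7 bp
  [81,89): 8 bp
  [89,122): 33 bp
  [122,131): 9 bp

[1,3,7,8,9,14,14,16,26,33]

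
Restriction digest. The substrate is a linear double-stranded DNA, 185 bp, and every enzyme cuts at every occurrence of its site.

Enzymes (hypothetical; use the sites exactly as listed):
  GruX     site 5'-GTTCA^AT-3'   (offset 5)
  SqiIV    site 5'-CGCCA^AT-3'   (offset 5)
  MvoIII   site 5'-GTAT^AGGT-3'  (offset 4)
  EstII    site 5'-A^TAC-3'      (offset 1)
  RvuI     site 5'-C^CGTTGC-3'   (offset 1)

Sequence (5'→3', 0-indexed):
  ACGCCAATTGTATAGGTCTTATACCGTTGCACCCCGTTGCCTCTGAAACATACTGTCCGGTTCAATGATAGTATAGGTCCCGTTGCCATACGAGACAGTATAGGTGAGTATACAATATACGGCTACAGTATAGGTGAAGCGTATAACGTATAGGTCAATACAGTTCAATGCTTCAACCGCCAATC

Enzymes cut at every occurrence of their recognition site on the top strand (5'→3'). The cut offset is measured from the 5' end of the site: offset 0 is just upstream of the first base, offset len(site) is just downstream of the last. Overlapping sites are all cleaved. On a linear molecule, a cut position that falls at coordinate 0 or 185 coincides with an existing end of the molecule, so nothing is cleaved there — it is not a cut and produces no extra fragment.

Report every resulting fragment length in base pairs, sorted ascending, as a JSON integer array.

Per-enzyme occurrences:
  GruX (GTTCAAT, off=5): starts [59, 162] → cuts [64, 167]
  SqiIV (CGCCAAT, off=5): starts [1, 177] → cuts [6, 182]
  MvoIII (GTATAGGT, off=4): starts [9, 70, 97, 127, 147] → cuts [13, 74, 101, 131, 151]
  EstII (ATAC, off=1): starts [20, 49, 87, 109, 116, 157] → cuts [21, 50, 88, 110, 117, 158]
  RvuI (CCGTTGC, off=1): starts [23, 33, 79] → cuts [24, 34, 80]

All cut coordinates (distinct, sorted): [6, 13, 21, 24, 34, 50, 64, 74, 80, 88, 101, 110, 117, 131, 151, 158, 167, 182]

Fragment lengths:
  [0,6): 6 bp
  [6,13): 7 bp
  [13,21): 8 bp
  [21,24): 3 bp
  [24,34): 10 bp
  [34,50): 16 bp
  [50,64): 14 bp
  [64,74): 10 bp
  [74,80): 6 bp
  [80,88): 8 bp
  [88,101): 13 bp
  [101,110): 9 bp
  [110,117): 7 bp
  [117,131): 14 bp
  [131,151): 20 bp
  [151,158): 7 bp
  [158,167): 9 bp
  [167,182): 15 bp
  [182,185): 3 bp

[3,3,6,6,7,7,7,8,8,9,9,10,10,13,14,14,15,16,20]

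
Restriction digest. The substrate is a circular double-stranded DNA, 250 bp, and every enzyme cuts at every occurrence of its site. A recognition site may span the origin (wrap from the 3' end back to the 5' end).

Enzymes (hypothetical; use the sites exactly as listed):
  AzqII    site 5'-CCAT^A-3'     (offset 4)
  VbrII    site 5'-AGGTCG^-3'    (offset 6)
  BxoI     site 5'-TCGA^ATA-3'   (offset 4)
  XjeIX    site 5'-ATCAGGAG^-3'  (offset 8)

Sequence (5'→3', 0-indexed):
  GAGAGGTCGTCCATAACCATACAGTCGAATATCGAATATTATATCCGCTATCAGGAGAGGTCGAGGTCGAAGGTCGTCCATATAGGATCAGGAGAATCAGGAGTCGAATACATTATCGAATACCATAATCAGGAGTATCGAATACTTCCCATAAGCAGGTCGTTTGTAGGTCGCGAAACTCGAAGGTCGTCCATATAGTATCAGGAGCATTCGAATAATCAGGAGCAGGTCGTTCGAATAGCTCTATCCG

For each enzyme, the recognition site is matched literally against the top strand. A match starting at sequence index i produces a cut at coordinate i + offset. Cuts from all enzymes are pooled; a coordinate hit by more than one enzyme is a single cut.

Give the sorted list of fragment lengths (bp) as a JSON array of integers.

[4,5,5,5,5,6,6,6,6,7,7,7,7,7,8,9,9,10,11,11,11,12,13,13,16,22,22]

Scan for sites:
  AzqII CCATA/4: at [10, 16, 77, 122, 148, 190] ⇒ [14, 20, 81, 126, 152, 194]
  VbrII AGGTCG/6: at [3, 57, 63, 70, 156, 167, 183, 226] ⇒ [9, 63, 69, 76, 162, 173, 189, 232]
  BxoI TCGAATA/4: at [24, 31, 103, 115, 137, 210, 233] ⇒ [28, 35, 107, 119, 141, 214, 237]
  XjeIX ATCAGGAG/8: at [49, 86, 95, 127, 199, 217] ⇒ [57, 94, 103, 135, 207, 225]

Pooled cuts: [9, 14, 20, 28, 35, 57, 63, 69, 76, 81, 94, 103, 107, 119, 126, 135, 141, 152, 162, 173, 189, 194, 207, 214, 225, 232, 237]

Fragments:
  9→14: 5 bp
  14→20: 6 bp
  20→28: 8 bp
  28→35: 7 bp
  35→57: 22 bp
  57→63: 6 bp
  63→69: 6 bp
  69→76: 7 bp
  76→81: 5 bp
  81→94: 13 bp
  94→103: 9 bp
  103→107: 4 bp
  107→119: 12 bp
  119→126: 7 bp
  126→135: 9 bp
  135→141: 6 bp
  141→152: 11 bp
  152→162: 10 bp
  162→173: 11 bp
  173→189: 16 bp
  189→194: 5 bp
  194→207: 13 bp
  207→214: 7 bp
  214→225: 11 bp
  225→232: 7 bp
  232→237: 5 bp
  237→9 (wrap): 250-237+9 = 22 bp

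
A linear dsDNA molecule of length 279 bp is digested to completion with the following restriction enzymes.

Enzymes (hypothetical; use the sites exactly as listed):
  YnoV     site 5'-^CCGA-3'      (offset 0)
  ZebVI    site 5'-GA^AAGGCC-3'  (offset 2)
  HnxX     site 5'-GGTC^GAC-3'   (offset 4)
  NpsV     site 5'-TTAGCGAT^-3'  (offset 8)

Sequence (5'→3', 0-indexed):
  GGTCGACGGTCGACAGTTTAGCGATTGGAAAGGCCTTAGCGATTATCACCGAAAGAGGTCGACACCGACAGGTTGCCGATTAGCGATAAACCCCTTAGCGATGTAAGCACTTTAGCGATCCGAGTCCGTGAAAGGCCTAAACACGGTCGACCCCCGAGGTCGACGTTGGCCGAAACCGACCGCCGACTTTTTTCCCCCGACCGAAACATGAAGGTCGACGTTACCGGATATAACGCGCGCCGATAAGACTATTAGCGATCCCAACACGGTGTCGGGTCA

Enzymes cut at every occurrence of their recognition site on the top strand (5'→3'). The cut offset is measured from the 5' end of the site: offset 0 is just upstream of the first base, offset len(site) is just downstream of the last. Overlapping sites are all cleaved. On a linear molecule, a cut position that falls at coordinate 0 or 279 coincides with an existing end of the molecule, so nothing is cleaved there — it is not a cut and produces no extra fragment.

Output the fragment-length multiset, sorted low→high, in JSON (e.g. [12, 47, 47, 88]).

[4,4,4,4,5,5,6,7,7,8,8,11,12,12,12,14,14,14,15,16,17,17,20,20,23]

Per-enzyme occurrences:
  YnoV CCGA/0: at [48, 64, 75, 119, 153, 169, 175, 182, 196, 200, 239] ⇒ [48, 64, 75, 119, 153, 169, 175, 182, 196, 200, 239]
  ZebVI GAAAGGCC/2: at [27, 129] ⇒ [29, 131]
  HnxX GGTCGAC/4: at [0, 7, 56, 144, 157, 212] ⇒ [4, 11, 60, 148, 161, 216]
  NpsV TTAGCGAT/8: at [17, 35, 79, 94, 111, 251] ⇒ [25, 43, 87, 102, 119, 259]

All cut coordinates (distinct, sorted): [4, 11, 25, 29, 43, 48, 60, 64, 75, 87, 102, 119, 131, 148, 153, 161, 169, 175, 182, 196, 200, 216, 239, 259]

Fragments:
  [0,4): 4 bp
  [4,11): 7 bp
  [11,25): 14 bp
  [25,29): 4 bp
  [29,43): 14 bp
  [43,48): 5 bp
  [48,60): 12 bp
  [60,64): 4 bp
  [64,75): 11 bp
  [75,87): 12 bp
  [87,102): 15 bp
  [102,119): 17 bp
  [119,131): 12 bp
  [131,148): 17 bp
  [148,153): 5 bp
  [153,161): 8 bp
  [161,169): 8 bp
  [169,175): 6 bp
  [175,182): 7 bp
  [182,196): 14 bp
  [196,200): 4 bp
  [200,216): 16 bp
  [216,239): 23 bp
  [239,259): 20 bp
  [259,279): 20 bp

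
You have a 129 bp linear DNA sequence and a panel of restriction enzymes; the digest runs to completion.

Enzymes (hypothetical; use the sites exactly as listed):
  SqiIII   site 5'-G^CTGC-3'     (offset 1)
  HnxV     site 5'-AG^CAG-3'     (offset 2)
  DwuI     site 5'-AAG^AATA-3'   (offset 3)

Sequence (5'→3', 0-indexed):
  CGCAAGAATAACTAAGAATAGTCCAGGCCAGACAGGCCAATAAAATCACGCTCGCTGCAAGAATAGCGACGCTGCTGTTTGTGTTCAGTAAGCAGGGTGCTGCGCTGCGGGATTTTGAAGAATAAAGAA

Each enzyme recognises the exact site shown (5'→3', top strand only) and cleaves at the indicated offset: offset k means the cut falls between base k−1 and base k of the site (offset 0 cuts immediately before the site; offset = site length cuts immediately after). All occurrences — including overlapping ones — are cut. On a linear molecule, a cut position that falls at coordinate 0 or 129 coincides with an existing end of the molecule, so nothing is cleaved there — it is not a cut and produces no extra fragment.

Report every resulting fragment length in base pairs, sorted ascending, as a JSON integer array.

[5,6,7,7,9,10,10,16,21,38]

Scan for sites:
  SqiIII GCTGC/1: at [53, 70, 98, 103] ⇒ [54, 71, 99, 104]
  HnxV AGCAG/2: at [90] ⇒ [92]
  DwuI AAGAATA/3: at [3, 13, 58, 117] ⇒ [6, 16, 61, 120]

Pooled cuts: [6, 16, 54, 61, 71, 92, 99, 104, 120]

Fragments:
  [0,6): 6 bp
  [6,16): 10 bp
  [16,54): 38 bp
  [54,61): 7 bp
  [61,71): 10 bp
  [71,92): 21 bp
  [92,99): 7 bp
  [99,104): 5 bp
  [104,120): 16 bp
  [120,129): 9 bp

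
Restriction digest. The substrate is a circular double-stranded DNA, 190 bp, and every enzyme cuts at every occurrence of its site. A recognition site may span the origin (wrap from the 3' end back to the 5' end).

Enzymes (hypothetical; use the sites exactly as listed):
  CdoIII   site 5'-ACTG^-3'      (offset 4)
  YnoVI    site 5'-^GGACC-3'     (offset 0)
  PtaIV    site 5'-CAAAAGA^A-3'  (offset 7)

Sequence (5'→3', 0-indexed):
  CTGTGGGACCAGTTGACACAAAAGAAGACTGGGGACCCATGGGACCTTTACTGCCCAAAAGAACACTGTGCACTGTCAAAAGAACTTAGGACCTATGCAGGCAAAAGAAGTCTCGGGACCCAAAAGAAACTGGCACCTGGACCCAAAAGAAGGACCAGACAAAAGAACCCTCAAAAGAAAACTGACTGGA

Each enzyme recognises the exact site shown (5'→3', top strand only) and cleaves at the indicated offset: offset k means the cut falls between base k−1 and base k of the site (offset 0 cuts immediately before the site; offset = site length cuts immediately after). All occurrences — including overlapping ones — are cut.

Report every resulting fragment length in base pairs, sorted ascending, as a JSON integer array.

Scan for sites:
  CdoIII ACTG/4: at [27, 49, 64, 71, 128, 180, 184, 189] ⇒ [3, 31, 53, 68, 75, 132, 184, 188]
  YnoVI GGACC/0: at [5, 32, 41, 88, 115, 138, 151] ⇒ [5, 32, 41, 88, 115, 138, 151]
  PtaIV CAAAAGAA/7: at [18, 55, 76, 101, 120, 143, 159, 171] ⇒ [25, 62, 83, 108, 127, 150, 166, 178]

All cut coordinates (distinct, sorted): [3, 5, 25, 31, 32, 41, 53, 62, 68, 75, 83, 88, 108, 115, 127, 132, 138, 150, 151, 166, 178, 184, 188]

Fragment lengths:
  3→5: 2 bp
  5→25: 20 bp
  25→31: 6 bp
  31→32: 1 bp
  32→41: 9 bp
  41→53: 12 bp
  53→62: 9 bp
  62→68: 6 bp
  68→75: 7 bp
  75→83: 8 bp
  83→88: 5 bp
  88→108: 20 bp
  108→115: 7 bp
  115→127: 12 bp
  127→132: 5 bp
  132→138: 6 bp
  138→150: 12 bp
  150→151: 1 bp
  151→166: 15 bp
  166→178: 12 bp
  178→184: 6 bp
  184→188: 4 bp
  188→3 (wrap): 190-188+3 = 5 bp

[1,1,2,4,5,5,5,6,6,6,6,7,7,8,9,9,12,12,12,12,15,20,20]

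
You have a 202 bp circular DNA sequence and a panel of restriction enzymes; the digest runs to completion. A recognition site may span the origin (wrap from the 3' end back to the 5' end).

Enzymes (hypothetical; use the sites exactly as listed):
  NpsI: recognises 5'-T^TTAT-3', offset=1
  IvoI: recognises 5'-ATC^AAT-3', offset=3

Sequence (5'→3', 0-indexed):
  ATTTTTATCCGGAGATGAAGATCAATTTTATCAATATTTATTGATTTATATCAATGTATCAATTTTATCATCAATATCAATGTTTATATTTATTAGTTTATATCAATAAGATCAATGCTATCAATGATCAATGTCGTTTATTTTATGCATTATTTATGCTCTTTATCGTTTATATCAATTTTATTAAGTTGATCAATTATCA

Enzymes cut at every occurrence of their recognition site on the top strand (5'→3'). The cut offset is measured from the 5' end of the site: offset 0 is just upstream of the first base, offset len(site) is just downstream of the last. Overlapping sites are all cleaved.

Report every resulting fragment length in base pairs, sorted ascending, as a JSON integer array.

Site scan:
  NpsI (TTTAT, off=1): starts [3, 26, 36, 44, 63, 82, 88, 96, 136, 141, 152, 161, 168, 179] → cuts [4, 27, 37, 45, 64, 83, 89, 97, 137, 142, 153, 162, 169, 180]
  IvoI (ATCAAT, off=3): starts [20, 29, 49, 57, 69, 75, 101, 110, 119, 126, 173, 191, 198] → cuts [23, 32, 52, 60, 72, 78, 104, 113, 122, 129, 176, 194, 201]

Pooled cuts: [4, 23, 27, 32, 37, 45, 52, 60, 64, 72, 78, 83, 89, 97, 104, 113, 122, 129, 137, 142, 153, 162, 169, 176, 180, 194, 201]

Fragments:
  4→23: 19 bp
  23→27: 4 bp
  27→32: 5 bp
  32→37: 5 bp
  37→45: 8 bp
  45→52: 7 bp
  52→60: 8 bp
  60→64: 4 bp
  64→72: 8 bp
  72→78: 6 bp
  78→83: 5 bp
  83→89: 6 bp
  89→97: 8 bp
  97→104: 7 bp
  104→113: 9 bp
  113→122: 9 bp
  122→129: 7 bp
  129→137: 8 bp
  137→142: 5 bp
  142→153: 11 bp
  153→162: 9 bp
  162→169: 7 bp
  169→176: 7 bp
  176→180: 4 bp
  180→194: 14 bp
  194→201: 7 bp
  201→4 (wrap): 202-201+4 = 5 bp

[4,4,4,5,5,5,5,5,6,6,7,7,7,7,7,7,8,8,8,8,8,9,9,9,11,14,19]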